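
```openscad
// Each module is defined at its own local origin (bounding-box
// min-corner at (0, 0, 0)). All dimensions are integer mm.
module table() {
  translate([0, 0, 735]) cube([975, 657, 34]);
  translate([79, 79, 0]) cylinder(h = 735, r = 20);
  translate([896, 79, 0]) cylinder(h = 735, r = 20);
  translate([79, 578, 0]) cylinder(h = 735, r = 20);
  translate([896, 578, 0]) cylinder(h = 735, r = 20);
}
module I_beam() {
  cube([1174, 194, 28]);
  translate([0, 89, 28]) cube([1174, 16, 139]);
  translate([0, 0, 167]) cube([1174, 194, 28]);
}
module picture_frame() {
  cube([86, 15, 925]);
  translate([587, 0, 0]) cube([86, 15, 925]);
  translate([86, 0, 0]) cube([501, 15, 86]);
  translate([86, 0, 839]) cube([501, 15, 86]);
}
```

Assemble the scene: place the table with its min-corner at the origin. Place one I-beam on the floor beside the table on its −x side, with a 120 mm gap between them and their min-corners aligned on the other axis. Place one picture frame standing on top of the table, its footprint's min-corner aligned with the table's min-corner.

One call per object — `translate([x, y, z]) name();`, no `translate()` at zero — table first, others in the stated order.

table();
translate([-1294, 0, 0]) I_beam();
translate([0, 0, 769]) picture_frame();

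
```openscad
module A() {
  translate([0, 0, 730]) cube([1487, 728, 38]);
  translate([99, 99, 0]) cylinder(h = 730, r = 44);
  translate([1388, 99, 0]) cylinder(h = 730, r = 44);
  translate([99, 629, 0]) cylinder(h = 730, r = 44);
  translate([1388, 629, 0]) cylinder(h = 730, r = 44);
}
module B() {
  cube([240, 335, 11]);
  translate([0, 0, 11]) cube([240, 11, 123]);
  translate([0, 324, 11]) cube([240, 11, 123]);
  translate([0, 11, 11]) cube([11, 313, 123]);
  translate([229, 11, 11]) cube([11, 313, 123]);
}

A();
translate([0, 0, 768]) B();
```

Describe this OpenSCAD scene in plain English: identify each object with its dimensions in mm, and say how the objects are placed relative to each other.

A is a table with a 1487×728 mm rectangular top, 38 mm thick, top surface at z = 768 mm, supported by four round legs of 88 mm diameter, each leg's bounding box inset 55 mm from the nearest pair of top edges, running from the floor.

B is an open-topped rectangular box: outside dimensions 240×335×134 mm, with a uniform wall and base thickness of 11 mm. The base is a full 240×335 slab on the floor; four walls sit on top of the base. The front and back walls (the −y and +y sides) span the full width; the two side walls fit between them.

The open box is on top of the table.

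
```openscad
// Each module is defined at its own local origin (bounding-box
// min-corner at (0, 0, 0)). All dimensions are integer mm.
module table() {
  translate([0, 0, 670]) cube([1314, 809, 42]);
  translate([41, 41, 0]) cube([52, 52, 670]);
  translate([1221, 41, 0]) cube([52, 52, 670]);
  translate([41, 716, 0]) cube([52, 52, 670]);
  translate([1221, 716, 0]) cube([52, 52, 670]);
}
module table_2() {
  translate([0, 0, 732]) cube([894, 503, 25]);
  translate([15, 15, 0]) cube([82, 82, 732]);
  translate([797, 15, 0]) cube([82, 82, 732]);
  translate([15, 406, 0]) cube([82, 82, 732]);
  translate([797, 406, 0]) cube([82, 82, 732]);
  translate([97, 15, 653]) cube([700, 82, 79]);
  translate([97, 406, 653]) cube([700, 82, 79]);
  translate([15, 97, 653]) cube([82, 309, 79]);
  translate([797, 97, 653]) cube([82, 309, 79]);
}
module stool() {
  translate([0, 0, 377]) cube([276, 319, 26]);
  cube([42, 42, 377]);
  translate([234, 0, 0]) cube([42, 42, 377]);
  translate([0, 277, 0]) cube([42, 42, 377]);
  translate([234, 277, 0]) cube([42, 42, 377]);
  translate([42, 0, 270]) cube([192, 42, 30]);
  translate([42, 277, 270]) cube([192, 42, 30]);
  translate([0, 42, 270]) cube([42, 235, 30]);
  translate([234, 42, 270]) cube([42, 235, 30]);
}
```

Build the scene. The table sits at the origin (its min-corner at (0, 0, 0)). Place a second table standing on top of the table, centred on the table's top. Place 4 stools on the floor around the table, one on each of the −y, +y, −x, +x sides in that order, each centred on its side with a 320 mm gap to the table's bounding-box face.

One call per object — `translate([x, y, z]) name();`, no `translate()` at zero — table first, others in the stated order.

table();
translate([210, 153, 712]) table_2();
translate([519, -639, 0]) stool();
translate([519, 1129, 0]) stool();
translate([-596, 245, 0]) stool();
translate([1634, 245, 0]) stool();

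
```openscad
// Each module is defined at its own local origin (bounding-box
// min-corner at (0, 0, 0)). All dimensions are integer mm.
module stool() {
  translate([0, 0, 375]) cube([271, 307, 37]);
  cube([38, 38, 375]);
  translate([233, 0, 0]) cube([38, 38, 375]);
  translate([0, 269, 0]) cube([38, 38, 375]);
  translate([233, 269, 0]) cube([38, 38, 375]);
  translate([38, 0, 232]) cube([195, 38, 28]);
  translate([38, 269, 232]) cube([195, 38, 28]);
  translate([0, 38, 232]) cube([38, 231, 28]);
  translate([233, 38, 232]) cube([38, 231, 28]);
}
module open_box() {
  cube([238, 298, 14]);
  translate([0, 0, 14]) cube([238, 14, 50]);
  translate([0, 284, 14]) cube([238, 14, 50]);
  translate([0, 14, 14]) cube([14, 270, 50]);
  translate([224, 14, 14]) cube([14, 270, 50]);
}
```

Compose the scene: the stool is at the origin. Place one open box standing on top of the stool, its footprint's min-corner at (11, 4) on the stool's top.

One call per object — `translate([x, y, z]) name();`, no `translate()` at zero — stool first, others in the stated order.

stool();
translate([11, 4, 412]) open_box();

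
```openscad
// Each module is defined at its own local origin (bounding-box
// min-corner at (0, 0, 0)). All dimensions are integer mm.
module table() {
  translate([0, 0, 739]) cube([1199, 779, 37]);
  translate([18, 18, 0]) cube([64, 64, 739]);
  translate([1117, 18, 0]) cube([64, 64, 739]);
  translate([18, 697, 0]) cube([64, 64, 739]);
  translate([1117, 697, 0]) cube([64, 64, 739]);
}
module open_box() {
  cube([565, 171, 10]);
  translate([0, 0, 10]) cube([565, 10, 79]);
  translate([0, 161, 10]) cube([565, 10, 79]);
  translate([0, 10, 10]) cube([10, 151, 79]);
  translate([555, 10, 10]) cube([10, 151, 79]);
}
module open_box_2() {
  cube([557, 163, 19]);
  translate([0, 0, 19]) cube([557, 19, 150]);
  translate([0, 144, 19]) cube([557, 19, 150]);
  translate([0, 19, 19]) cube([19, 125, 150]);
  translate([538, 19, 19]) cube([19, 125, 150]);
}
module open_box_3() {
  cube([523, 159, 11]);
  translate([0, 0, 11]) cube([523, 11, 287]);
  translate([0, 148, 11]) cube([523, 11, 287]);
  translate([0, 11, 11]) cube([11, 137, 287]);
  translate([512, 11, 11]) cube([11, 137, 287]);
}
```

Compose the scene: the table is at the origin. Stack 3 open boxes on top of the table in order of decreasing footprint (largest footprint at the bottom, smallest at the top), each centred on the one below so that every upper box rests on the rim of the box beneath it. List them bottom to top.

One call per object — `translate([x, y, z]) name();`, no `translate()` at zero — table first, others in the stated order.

table();
translate([317, 304, 776]) open_box();
translate([321, 308, 865]) open_box_2();
translate([338, 310, 1034]) open_box_3();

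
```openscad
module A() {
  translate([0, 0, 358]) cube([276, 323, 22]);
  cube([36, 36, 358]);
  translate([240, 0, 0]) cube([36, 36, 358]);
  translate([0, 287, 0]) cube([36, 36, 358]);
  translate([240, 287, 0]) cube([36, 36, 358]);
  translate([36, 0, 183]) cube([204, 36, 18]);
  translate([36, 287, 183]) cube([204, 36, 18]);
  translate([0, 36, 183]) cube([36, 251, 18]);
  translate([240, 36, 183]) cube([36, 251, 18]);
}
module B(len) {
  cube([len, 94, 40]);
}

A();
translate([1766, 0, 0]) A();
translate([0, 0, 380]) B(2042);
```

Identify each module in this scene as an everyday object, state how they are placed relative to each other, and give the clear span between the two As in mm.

Second stool starts at x = 1766; first ends at x = 276; clear span = 1766 − 276 = 1490 mm.

A is a stool. B is a beam. A beam spans the tops of two stools. The clear span between the two stools is 1490 mm.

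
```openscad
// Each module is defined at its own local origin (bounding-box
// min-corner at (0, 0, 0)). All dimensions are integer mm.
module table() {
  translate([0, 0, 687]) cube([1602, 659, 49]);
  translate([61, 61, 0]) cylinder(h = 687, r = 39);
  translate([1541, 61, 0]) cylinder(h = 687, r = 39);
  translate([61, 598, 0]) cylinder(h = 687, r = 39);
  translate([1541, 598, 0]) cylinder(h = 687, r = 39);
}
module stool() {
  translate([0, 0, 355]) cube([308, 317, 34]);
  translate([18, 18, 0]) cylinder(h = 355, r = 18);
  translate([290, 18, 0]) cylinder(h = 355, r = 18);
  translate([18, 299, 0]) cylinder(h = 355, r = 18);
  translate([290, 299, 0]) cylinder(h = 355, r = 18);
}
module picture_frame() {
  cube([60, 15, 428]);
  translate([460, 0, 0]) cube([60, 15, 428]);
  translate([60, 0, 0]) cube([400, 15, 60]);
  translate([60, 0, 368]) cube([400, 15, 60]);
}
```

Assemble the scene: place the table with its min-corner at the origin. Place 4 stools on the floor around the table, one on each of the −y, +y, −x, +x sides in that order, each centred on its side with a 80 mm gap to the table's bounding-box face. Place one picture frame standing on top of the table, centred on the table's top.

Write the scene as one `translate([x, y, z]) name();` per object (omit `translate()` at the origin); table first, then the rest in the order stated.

table();
translate([647, -397, 0]) stool();
translate([647, 739, 0]) stool();
translate([-388, 171, 0]) stool();
translate([1682, 171, 0]) stool();
translate([541, 322, 736]) picture_frame();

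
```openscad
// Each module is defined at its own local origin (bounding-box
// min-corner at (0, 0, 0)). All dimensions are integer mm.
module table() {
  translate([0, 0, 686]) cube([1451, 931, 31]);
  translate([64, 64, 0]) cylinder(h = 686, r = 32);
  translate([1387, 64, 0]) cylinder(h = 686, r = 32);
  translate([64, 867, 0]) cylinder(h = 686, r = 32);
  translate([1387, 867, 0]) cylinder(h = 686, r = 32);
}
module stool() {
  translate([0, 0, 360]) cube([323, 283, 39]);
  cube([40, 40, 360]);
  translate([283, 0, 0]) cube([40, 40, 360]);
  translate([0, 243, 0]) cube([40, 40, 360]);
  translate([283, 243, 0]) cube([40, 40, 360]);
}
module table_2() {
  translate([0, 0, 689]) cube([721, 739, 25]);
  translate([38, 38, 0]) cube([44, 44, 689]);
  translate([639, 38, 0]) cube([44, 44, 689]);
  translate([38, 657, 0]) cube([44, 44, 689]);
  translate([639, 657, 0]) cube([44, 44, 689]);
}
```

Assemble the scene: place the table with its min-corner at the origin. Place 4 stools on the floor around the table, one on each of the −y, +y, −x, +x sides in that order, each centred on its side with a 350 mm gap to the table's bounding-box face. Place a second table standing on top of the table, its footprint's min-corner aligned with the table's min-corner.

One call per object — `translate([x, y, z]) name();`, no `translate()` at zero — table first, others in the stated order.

table();
translate([564, -633, 0]) stool();
translate([564, 1281, 0]) stool();
translate([-673, 324, 0]) stool();
translate([1801, 324, 0]) stool();
translate([0, 0, 717]) table_2();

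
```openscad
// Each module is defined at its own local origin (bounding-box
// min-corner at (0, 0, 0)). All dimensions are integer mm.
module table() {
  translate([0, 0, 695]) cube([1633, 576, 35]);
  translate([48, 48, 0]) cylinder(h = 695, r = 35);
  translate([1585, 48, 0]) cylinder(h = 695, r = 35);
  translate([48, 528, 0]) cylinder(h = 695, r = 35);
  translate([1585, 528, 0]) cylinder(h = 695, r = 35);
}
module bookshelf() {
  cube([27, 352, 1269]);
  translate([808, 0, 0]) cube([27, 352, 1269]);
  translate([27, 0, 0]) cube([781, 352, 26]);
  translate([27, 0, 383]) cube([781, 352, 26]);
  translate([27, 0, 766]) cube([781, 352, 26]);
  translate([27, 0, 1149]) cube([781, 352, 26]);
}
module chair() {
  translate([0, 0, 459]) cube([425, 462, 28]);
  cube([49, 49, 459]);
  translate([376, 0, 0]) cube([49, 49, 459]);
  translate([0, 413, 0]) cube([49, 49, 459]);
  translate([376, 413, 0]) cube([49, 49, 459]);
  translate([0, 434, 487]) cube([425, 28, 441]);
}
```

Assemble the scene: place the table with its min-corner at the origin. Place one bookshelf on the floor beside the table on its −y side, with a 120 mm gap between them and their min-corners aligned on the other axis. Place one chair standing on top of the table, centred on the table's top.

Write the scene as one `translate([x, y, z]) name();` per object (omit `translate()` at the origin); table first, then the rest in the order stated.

table();
translate([0, -472, 0]) bookshelf();
translate([604, 57, 730]) chair();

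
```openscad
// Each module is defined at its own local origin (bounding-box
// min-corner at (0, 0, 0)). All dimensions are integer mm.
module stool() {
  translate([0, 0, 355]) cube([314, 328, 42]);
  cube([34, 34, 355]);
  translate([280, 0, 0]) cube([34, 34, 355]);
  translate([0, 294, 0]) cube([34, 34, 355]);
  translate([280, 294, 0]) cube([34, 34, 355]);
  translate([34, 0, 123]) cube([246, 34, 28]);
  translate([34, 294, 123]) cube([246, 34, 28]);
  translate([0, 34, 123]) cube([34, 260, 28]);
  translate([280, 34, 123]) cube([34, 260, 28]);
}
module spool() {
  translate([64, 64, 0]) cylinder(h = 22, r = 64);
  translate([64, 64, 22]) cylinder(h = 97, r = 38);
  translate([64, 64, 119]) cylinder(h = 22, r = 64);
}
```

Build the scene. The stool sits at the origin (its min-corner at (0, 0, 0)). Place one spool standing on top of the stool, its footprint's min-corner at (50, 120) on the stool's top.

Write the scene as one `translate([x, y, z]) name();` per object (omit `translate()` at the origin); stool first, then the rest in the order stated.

stool();
translate([50, 120, 397]) spool();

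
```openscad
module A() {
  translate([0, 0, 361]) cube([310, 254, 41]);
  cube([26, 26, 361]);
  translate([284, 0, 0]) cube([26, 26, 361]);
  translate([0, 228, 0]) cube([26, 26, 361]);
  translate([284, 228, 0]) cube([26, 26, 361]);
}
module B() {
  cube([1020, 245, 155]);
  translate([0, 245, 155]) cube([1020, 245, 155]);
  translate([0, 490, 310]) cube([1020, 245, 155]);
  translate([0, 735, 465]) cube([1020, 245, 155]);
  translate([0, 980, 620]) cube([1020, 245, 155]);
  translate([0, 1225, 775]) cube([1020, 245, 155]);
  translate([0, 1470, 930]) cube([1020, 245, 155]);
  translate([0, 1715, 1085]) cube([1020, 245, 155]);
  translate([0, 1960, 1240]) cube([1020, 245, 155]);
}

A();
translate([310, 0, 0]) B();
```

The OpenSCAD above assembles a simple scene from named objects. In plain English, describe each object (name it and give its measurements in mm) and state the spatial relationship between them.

A is a four-legged stool. The seat is a 310×254×41 mm slab whose top surface is at z = 402 mm; four square legs, each 26×26 mm in cross-section, run from the floor (z = 0) to the underside of the seat, each flush with a corner of the seat.

B is a run of 9 identical solid stair steps. Each tread is 1020×245 mm and each step block is 155 mm high. Step 1 rests on the floor; step k is offset from step 1 by (k−1)×245 mm in y and (k−1)×155 mm in z.

The staircase is against the stool's +x side, with their −y faces flush.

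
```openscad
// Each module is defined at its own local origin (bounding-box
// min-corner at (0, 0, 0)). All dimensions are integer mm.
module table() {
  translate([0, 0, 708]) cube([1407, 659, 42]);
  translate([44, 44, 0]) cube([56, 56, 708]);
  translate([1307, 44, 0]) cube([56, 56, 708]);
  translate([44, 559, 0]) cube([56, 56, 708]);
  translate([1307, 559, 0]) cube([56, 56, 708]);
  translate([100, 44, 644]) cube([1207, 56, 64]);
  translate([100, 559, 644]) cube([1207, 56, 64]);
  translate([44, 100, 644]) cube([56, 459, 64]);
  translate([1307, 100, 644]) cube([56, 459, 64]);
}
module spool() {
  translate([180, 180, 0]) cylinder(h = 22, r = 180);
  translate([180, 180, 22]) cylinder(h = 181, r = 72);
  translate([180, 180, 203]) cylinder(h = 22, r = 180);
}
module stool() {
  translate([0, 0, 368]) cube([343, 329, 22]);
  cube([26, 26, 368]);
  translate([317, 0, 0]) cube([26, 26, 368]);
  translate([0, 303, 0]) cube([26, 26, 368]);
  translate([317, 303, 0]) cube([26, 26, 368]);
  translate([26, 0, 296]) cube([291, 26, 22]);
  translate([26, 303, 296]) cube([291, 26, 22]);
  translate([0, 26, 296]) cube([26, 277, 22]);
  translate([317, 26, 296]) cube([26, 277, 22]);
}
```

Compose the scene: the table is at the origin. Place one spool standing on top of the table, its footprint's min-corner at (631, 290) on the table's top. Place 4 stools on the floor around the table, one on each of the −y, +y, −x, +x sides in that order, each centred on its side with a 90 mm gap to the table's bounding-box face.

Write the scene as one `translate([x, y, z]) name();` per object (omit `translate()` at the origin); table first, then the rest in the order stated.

table();
translate([631, 290, 750]) spool();
translate([532, -419, 0]) stool();
translate([532, 749, 0]) stool();
translate([-433, 165, 0]) stool();
translate([1497, 165, 0]) stool();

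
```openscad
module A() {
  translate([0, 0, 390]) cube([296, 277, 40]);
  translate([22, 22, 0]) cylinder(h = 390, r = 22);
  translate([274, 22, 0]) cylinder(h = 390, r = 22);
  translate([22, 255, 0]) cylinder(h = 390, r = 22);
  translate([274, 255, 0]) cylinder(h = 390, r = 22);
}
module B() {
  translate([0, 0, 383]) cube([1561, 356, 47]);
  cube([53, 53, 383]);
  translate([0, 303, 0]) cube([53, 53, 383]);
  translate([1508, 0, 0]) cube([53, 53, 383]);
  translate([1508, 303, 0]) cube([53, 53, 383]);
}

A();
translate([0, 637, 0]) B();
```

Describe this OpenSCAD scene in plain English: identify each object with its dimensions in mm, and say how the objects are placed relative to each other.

A is a four-legged stool. The seat is 296×277 mm, 40 mm thick, top at z = 430 mm. It stands on four round legs, each 44 mm in diameter, from z = 0 to the seat underside, each leg's axis is inset half a diameter from the nearest pair of seat edges (so the leg's bounding box is flush with the corner).

B is a bench: a 1561×356 mm seat slab, 47 mm thick, top at z = 430 mm, on four 53×53 mm square legs flush with the seat corners and standing on z = 0.

The bench is on the floor beside the stool on its +y side.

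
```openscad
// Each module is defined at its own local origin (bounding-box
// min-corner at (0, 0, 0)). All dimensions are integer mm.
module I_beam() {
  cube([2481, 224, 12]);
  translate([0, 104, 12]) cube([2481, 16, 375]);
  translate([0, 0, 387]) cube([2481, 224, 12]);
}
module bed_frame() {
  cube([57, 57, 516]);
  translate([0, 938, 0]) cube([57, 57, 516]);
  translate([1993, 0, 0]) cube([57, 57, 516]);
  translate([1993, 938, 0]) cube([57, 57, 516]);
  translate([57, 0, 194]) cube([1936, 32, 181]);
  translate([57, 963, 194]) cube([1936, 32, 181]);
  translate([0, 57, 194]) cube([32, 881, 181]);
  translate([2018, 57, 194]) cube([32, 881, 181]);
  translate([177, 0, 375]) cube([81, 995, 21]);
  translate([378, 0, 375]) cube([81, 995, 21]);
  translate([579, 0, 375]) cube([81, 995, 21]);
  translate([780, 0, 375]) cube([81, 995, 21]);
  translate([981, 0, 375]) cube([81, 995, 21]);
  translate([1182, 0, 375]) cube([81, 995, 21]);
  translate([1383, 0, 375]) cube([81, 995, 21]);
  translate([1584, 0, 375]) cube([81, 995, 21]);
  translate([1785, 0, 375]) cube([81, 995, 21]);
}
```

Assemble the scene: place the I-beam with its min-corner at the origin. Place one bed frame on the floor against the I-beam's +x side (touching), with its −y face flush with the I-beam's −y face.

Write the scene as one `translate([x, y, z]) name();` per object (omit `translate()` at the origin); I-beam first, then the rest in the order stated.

I_beam();
translate([2481, 0, 0]) bed_frame();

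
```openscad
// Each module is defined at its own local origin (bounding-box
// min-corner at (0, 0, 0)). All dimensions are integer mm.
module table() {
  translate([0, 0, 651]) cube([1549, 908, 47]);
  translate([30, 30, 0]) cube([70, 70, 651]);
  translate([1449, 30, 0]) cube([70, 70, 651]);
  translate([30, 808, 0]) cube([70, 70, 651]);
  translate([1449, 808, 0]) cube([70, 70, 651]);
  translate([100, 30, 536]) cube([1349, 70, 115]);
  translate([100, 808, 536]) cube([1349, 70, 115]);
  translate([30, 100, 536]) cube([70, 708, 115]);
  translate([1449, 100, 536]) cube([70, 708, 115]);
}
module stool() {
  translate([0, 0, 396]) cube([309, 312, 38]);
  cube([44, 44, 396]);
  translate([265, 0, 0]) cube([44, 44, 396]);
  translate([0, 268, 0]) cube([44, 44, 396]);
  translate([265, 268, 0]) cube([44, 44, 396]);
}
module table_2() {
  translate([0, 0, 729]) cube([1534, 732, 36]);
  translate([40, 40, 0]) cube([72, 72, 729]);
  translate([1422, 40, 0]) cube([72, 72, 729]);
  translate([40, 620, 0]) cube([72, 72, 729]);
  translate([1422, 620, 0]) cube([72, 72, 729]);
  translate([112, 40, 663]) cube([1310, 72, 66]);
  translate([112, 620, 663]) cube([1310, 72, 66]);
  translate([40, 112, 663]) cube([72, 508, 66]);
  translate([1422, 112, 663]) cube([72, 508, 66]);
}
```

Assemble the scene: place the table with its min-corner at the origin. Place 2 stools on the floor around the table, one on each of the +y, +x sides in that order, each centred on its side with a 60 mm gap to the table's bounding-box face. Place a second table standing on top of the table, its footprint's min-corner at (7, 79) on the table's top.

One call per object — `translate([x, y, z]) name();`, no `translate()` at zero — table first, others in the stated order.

table();
translate([620, 968, 0]) stool();
translate([1609, 298, 0]) stool();
translate([7, 79, 698]) table_2();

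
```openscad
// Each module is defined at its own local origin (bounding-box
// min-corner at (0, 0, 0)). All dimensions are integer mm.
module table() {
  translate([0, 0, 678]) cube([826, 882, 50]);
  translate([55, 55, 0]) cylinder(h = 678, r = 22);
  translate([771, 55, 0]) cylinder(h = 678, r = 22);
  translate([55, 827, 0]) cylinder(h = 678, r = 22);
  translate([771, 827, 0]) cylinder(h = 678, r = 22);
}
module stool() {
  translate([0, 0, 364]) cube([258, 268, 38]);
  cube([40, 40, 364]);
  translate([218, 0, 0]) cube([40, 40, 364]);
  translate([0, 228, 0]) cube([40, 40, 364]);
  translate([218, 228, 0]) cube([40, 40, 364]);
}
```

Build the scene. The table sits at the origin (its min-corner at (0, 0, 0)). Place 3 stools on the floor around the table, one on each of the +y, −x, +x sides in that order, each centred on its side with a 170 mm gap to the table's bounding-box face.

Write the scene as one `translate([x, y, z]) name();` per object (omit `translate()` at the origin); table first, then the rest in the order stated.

table();
translate([284, 1052, 0]) stool();
translate([-428, 307, 0]) stool();
translate([996, 307, 0]) stool();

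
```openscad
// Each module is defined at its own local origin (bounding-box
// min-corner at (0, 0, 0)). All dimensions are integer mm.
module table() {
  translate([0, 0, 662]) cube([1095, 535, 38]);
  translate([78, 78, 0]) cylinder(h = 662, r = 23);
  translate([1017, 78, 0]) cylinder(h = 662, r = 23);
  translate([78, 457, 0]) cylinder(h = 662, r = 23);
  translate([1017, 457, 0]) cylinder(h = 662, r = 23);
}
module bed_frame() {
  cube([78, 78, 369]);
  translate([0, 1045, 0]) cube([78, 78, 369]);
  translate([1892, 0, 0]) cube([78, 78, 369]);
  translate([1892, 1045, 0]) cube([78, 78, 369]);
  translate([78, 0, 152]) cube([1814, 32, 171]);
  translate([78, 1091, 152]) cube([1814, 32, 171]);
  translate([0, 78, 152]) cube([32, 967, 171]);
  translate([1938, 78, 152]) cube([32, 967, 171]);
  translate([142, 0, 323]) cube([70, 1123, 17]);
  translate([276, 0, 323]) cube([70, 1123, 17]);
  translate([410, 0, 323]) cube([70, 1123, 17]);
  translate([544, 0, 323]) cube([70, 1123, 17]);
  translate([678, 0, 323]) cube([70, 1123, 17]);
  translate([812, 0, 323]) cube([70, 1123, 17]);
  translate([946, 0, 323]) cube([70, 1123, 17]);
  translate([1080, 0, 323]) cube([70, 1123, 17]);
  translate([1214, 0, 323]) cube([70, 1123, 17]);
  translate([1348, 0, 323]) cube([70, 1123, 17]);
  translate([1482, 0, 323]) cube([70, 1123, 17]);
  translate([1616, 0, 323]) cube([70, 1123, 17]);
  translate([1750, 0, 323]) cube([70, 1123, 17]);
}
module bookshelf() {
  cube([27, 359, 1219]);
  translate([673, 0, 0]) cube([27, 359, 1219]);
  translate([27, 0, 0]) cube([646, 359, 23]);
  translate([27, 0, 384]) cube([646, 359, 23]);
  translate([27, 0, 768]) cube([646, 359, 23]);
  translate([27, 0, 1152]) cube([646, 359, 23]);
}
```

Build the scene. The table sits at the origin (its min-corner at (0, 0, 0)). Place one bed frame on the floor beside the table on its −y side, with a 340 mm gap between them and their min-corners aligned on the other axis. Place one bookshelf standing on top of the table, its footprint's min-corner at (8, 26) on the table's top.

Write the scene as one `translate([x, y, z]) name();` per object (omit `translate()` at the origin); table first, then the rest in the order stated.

table();
translate([0, -1463, 0]) bed_frame();
translate([8, 26, 700]) bookshelf();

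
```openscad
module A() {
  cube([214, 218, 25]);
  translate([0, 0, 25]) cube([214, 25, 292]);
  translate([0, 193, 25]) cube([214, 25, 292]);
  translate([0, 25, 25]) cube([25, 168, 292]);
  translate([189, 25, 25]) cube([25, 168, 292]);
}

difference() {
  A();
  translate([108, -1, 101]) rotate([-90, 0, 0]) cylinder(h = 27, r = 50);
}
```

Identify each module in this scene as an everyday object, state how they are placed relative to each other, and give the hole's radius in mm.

A is an open box. The open box has a circular hole through its front wall. The hole's radius is 50 mm.

The subtracted cylinder has r = 50 mm.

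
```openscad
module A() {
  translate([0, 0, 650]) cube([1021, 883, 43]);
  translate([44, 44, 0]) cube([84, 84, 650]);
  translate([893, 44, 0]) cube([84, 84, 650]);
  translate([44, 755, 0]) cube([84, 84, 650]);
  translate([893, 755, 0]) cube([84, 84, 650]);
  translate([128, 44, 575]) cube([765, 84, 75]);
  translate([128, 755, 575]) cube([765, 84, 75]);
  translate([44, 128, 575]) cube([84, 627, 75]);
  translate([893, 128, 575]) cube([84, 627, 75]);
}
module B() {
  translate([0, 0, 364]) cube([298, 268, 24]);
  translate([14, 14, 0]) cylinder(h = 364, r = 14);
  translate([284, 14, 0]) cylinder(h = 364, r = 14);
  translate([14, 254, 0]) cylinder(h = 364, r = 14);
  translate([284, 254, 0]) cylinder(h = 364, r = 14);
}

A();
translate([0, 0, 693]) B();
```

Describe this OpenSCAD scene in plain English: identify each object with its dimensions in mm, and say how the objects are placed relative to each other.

A is a table with a 1021×883 mm rectangular top, 43 mm thick, top surface at z = 693 mm, supported by four 84×84 mm square legs, each inset 44 mm from the nearest pair of top edges, running from the floor. Four apron rails, 84 mm thick and 75 mm tall, run between adjacent legs with their top edges flush with the underside of the top and their outer faces flush with the legs' outer faces.

B is a four-legged stool. The seat is 298×268 mm, 24 mm thick, top at z = 388 mm. It stands on four round legs, each 28 mm in diameter, from z = 0 to the seat underside, each leg's axis is inset half a diameter from the nearest pair of seat edges (so the leg's bounding box is flush with the corner).

The stool is on top of the table.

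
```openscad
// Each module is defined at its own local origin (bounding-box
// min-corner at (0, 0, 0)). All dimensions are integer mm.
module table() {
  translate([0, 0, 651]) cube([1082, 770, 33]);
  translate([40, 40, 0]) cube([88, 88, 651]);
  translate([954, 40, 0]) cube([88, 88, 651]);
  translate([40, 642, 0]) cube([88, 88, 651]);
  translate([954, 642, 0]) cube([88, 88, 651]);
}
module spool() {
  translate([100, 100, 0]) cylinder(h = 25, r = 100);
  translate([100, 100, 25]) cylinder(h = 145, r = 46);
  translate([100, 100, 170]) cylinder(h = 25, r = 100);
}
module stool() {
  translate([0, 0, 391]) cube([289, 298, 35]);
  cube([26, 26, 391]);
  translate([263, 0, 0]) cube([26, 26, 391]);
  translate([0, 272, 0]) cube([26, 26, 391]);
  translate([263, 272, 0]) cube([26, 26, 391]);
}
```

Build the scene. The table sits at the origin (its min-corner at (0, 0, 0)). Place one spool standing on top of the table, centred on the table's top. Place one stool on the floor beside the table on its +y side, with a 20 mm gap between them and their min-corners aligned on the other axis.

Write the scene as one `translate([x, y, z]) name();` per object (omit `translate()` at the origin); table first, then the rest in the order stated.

table();
translate([441, 285, 684]) spool();
translate([0, 790, 0]) stool();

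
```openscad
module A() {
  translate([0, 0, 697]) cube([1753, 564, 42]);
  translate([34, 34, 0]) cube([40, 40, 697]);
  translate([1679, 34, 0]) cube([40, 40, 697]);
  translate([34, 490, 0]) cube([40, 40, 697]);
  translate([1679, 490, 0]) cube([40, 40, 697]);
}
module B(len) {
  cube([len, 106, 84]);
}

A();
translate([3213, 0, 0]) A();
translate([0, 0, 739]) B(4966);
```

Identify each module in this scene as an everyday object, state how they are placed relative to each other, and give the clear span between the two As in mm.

Second table starts at x = 3213; first ends at x = 1753; clear span = 3213 − 1753 = 1460 mm.

A is a table. B is a beam. A beam spans the tops of two tables. The clear span between the two tables is 1460 mm.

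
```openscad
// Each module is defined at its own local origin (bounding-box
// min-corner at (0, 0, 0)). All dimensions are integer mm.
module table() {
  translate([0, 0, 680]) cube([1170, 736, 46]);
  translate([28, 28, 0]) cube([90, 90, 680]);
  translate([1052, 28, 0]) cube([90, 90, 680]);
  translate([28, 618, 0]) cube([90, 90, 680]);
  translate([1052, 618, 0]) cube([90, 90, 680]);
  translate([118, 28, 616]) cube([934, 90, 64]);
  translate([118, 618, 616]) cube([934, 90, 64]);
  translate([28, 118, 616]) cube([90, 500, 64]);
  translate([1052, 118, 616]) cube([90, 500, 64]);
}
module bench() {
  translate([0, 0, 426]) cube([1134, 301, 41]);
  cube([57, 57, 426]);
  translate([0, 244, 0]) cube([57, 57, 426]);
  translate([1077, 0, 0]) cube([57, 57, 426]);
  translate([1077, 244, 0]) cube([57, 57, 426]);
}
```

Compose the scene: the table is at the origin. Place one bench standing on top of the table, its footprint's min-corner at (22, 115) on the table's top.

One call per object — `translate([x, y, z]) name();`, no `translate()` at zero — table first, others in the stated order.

table();
translate([22, 115, 726]) bench();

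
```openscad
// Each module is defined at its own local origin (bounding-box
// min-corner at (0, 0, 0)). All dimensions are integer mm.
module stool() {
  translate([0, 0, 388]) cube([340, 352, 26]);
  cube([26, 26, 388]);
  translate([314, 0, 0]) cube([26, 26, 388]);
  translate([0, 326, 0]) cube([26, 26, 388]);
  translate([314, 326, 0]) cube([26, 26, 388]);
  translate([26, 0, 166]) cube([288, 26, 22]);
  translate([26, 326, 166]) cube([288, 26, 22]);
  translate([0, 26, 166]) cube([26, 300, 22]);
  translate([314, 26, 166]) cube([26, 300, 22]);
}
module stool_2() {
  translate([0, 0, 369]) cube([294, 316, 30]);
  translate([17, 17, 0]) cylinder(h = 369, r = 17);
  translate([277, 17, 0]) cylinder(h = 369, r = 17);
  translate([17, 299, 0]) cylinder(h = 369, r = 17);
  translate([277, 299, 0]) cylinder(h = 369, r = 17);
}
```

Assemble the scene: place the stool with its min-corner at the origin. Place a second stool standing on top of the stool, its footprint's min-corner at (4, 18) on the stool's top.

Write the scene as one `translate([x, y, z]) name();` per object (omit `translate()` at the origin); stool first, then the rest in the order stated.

stool();
translate([4, 18, 414]) stool_2();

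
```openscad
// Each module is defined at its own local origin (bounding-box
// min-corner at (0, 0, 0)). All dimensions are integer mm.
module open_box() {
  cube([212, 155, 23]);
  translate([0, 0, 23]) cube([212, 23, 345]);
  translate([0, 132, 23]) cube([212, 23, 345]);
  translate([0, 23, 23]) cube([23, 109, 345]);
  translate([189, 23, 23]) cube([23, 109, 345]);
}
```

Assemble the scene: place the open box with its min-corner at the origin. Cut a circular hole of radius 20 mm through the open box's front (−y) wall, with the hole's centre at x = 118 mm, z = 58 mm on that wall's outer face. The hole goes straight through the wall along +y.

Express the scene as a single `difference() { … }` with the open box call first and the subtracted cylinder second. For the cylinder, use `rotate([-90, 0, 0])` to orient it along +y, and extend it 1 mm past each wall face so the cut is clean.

difference() {
  open_box();
  translate([118, -1, 58]) rotate([-90, 0, 0]) cylinder(h = 25, r = 20);
}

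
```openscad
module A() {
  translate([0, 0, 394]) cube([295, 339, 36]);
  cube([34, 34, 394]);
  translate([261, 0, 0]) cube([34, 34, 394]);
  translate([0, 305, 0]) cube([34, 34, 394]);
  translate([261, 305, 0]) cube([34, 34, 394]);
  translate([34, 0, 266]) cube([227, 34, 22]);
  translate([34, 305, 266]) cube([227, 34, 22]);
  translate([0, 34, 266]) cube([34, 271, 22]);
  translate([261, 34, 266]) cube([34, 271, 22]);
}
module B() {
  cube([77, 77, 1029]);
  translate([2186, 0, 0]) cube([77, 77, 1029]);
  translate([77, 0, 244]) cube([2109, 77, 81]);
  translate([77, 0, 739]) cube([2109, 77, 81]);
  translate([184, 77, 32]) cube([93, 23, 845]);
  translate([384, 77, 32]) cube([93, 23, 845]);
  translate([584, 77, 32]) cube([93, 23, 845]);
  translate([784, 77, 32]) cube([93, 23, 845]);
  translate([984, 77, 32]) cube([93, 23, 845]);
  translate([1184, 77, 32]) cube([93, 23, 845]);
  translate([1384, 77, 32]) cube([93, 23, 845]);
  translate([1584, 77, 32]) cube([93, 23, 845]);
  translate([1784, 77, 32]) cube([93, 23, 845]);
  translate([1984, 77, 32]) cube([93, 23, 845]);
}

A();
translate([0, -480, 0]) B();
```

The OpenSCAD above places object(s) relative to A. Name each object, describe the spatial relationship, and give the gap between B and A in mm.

A is a stool. B is a fence section. The fence section is on the floor beside the stool on its −y side. The gap between the fence section and the stool is 380 mm.

The fence section's nearest face is 380 mm from the stool's −y face.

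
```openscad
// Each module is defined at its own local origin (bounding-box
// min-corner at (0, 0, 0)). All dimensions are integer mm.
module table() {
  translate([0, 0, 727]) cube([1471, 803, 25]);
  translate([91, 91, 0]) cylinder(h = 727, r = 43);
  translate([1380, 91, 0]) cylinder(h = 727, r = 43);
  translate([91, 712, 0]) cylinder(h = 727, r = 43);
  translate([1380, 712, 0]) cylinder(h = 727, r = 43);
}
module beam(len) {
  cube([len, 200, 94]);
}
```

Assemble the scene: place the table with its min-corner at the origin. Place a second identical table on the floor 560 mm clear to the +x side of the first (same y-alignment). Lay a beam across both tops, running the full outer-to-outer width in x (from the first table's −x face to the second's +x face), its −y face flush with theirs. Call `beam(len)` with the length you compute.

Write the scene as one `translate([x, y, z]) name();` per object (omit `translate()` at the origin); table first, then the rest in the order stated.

table();
translate([2031, 0, 0]) table();
translate([0, 0, 752]) beam(3502);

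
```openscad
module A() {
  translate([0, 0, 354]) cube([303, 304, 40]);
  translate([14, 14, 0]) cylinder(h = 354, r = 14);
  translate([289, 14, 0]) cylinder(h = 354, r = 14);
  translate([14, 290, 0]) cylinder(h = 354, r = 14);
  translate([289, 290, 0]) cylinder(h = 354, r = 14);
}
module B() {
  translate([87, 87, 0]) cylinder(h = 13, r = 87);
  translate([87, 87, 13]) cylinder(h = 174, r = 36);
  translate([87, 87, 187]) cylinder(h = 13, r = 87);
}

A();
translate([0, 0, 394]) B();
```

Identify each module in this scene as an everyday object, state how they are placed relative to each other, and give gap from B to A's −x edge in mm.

A is a stool. B is a spool. The spool is on top of the stool. The gap from the spool to the stool's −x edge is 0 mm.

The spool's min-x is at 0; the stool's min-x is 0; gap = 0 mm.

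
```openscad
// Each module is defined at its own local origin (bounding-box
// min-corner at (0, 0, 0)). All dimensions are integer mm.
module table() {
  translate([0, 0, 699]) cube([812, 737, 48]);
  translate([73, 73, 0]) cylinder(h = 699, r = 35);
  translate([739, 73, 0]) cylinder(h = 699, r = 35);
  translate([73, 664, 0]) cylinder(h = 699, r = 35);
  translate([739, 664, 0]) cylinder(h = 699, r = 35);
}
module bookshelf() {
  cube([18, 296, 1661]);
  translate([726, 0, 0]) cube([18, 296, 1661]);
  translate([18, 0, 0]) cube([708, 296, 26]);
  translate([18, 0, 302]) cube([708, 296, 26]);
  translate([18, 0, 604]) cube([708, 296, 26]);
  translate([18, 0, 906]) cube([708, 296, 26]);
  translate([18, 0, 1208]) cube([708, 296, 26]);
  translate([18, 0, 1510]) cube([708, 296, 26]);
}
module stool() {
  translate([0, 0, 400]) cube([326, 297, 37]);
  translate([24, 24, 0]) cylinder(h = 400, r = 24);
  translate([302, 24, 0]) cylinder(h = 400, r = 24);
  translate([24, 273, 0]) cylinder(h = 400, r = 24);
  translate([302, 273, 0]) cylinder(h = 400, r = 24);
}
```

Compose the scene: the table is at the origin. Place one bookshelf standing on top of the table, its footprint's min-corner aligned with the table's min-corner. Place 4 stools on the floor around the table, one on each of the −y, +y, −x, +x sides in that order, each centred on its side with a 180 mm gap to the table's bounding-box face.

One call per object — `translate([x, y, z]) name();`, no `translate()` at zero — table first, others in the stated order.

table();
translate([0, 0, 747]) bookshelf();
translate([243, -477, 0]) stool();
translate([243, 917, 0]) stool();
translate([-506, 220, 0]) stool();
translate([992, 220, 0]) stool();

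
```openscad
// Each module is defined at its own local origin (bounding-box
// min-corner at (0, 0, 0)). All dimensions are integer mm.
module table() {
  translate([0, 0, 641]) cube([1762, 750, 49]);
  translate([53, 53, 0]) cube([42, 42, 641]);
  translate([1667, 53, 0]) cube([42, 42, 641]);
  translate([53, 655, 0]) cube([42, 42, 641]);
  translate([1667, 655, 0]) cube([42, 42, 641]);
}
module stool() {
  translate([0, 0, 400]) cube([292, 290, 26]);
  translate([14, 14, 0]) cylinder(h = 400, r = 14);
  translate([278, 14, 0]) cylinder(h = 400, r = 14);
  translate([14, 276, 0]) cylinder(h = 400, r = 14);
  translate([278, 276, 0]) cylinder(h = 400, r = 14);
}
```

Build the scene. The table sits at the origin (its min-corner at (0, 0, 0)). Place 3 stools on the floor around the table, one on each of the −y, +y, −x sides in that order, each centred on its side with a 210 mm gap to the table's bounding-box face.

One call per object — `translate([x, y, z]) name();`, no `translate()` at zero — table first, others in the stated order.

table();
translate([735, -500, 0]) stool();
translate([735, 960, 0]) stool();
translate([-502, 230, 0]) stool();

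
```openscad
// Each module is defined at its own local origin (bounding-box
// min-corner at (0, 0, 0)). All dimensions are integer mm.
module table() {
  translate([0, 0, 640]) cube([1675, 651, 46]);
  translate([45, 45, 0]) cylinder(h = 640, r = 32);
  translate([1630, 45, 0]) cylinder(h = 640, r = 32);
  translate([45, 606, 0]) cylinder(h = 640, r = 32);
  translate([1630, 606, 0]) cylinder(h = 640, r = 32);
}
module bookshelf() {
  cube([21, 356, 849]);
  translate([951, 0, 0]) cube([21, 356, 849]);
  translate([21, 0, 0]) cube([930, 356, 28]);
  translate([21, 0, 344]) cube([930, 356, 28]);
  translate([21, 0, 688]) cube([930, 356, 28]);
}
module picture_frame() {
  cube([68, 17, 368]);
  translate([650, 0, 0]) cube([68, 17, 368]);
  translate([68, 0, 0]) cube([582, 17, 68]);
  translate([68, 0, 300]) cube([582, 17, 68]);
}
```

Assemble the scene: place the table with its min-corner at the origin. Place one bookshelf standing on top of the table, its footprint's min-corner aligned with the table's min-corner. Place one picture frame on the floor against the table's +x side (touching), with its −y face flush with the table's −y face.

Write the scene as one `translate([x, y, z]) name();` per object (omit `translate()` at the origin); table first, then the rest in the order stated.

table();
translate([0, 0, 686]) bookshelf();
translate([1675, 0, 0]) picture_frame();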